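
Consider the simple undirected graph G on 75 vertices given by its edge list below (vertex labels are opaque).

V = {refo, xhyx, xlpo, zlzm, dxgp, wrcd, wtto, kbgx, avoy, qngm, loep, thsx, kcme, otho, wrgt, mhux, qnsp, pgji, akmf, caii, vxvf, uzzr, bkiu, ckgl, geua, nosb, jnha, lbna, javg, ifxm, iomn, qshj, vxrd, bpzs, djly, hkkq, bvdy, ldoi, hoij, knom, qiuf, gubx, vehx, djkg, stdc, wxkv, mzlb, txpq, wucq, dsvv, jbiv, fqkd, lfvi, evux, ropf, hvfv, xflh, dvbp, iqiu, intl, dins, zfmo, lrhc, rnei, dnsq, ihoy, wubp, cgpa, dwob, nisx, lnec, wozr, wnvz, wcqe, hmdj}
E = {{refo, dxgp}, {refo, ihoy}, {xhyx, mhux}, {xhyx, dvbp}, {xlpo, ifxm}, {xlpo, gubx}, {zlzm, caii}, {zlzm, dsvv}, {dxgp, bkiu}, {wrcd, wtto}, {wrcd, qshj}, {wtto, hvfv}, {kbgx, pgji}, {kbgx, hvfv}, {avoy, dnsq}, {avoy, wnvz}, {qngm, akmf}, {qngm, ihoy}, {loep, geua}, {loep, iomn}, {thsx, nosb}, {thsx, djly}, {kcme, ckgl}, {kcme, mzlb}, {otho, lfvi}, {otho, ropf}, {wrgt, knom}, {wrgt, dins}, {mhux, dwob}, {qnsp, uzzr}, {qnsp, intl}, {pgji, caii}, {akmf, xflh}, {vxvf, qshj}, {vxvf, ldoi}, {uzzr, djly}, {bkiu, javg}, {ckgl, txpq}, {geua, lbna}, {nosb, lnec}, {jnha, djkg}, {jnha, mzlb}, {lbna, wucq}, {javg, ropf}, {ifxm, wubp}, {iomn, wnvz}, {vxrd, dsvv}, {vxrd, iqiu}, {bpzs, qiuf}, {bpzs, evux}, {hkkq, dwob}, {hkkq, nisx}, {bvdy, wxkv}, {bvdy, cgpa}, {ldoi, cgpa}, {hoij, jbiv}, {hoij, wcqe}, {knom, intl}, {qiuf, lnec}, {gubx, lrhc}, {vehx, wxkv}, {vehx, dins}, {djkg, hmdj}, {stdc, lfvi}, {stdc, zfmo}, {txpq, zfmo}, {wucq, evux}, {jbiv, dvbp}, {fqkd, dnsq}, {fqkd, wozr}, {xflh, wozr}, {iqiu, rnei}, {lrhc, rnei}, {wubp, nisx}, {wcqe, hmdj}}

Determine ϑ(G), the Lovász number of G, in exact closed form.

N(ropf) = {otho, javg}, |N(ropf)| = 2.
deg(bpzs) = 2; N(bpzs) = {qiuf, evux}.
deg(dnsq) = 2; N(dnsq) = {avoy, fqkd}.
N(mzlb) = {kcme, jnha}, |N(mzlb)| = 2.
75-vertex 2-regular graph: a single 75-cycle (edge-transitive).
A has 38 distinct eigenvalues ≈ [2.0, 1.99299, 1.97199, 1.93717, 1.88875, 1.82709, 1.75261, 1.66584, 1.56739, 1.45794, 1.33826, 1.2092, 1.07165, 0.92659, 0.77503, 0.61803, 0.4567, 0.29217, 0.12558, -0.04188, -0.20906, -0.37476, -0.53784, -0.69714, -0.85156, -1.0, -1.14143, -1.27485, -1.39933, -1.51399, -1.61803, -1.71073, -1.79142, -1.85955, -1.91464, -1.9563, -1.98423, -1.99825].
ϑ = −N·λ_min/(λ_max−λ_min) = −75·(-2*cos(pi/75))/(2−(-2*cos(pi/75))) = 75*cos(pi/75)/(cos(pi/75) + 1).
≈ 37.483546 (to 6 d.p.).
Lovász sandwich 37 ≤ 75*cos(pi/75)/(cos(pi/75) + 1) ≤ 38: both strict.

75*cos(pi/75)/(cos(pi/75) + 1)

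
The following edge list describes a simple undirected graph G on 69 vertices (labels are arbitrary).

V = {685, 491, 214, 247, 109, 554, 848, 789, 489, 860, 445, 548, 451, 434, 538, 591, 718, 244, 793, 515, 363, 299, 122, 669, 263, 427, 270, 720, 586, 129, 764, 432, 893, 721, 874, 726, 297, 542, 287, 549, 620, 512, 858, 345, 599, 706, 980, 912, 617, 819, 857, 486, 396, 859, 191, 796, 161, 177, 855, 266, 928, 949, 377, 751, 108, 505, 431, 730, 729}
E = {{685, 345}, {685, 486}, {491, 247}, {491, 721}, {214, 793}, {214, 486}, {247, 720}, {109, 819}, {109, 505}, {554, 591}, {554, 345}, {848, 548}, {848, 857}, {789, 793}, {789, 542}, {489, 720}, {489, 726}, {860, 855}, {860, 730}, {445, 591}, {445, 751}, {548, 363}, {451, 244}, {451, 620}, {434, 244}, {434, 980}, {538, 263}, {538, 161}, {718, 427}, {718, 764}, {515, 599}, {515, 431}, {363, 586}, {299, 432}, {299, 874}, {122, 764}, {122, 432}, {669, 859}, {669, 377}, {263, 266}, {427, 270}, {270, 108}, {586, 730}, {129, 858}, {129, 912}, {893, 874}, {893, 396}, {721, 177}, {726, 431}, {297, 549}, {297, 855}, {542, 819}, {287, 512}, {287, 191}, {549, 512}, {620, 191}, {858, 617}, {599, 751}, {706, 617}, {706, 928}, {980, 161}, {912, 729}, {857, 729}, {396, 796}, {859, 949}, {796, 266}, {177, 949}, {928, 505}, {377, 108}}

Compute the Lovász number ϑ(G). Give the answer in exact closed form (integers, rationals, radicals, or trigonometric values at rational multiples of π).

69*cos(pi/69)/(cos(pi/69) + 1)

N(617) = {858, 706}, |N(617)| = 2.
deg(912) = 2; N(912) = {129, 729}.
Vertex 177 has 2 neighbors: 721, 949.
deg(161) = 2; N(161) = {538, 980}.
2-regular, N=69; connected 2-regular on 69 ⇒ C_{69}.
A has 35 distinct eigenvalues ≈ [2.0, 1.992, 1.967, 1.926, 1.869, 1.796, 1.709, 1.607, 1.492, 1.365, 1.227, 1.078, 0.92, 0.755, 0.583, 0.407, 0.227, 0.046, -0.136, -0.317, -0.496, -0.67, -0.838, -1.0, -1.153, -1.297, -1.43, -1.551, -1.66, -1.754, -1.834, -1.899, -1.948, -1.981, -1.998].
Lovász (edge-transitive): ϑ = −69·(-2*cos(pi/69))/((2)−(-2*cos(pi/69))) = 69*cos(pi/69)/(cos(pi/69) + 1).
Numerically 34.482114103.
Lovász sandwich 34 ≤ 69*cos(pi/69)/(cos(pi/69) + 1) ≤ 35: both strict.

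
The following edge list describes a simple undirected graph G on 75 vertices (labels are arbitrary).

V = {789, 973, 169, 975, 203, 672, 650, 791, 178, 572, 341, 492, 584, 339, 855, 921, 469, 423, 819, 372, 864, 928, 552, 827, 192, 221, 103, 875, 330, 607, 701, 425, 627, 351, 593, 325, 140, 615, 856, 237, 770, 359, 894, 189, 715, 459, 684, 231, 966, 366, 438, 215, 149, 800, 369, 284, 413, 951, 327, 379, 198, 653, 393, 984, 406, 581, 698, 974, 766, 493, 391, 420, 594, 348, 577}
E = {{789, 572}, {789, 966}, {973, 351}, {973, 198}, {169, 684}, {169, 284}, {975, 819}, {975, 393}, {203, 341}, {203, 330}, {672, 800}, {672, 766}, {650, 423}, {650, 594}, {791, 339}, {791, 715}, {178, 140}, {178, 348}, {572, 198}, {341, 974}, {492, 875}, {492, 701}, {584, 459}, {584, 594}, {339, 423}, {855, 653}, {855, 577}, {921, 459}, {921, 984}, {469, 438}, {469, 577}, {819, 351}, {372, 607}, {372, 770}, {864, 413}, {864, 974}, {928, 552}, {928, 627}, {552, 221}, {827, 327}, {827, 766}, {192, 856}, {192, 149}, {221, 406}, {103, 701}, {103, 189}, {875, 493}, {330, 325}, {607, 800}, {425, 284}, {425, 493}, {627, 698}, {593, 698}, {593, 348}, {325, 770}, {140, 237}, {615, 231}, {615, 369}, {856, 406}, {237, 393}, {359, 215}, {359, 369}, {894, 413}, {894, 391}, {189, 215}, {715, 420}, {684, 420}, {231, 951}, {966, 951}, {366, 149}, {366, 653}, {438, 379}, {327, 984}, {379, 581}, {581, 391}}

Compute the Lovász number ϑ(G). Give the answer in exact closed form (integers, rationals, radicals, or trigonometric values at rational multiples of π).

Vertex 928 has 2 neighbors: 552, 627.
N(237) = {140, 393}, |N(237)| = 2.
deg(493) = 2; N(493) = {875, 425}.
deg(372) = 2; N(372) = {607, 770}.
Every vertex has degree 2 (N=75); the odd cycle C_{75}.
Distinct eigenvalues (to 5 d.p.): [2.0, 1.99299, 1.97199, 1.93717, 1.88875, 1.82709, 1.75261, 1.66584, 1.56739, 1.45794, 1.33826, 1.2092, 1.07165, 0.92659, 0.77503, 0.61803, 0.4567, 0.29217, 0.12558, -0.04188, -0.20906, -0.37476, -0.53784, -0.69714, -0.85156, -1.0, -1.14143, -1.27485, -1.39933, -1.51399, -1.61803, -1.71073, -1.79142, -1.85955, -1.91464, -1.9563, -1.98423, -1.99825].
Lovász: ϑ = −75(-2*cos(pi/75))/(2+-(-1)*2*cos(pi/75)) = 75*cos(pi/75)/(cos(pi/75) + 1).
≈ 37.483545848 (to 9 d.p.).
Check 37 ≤ 75*cos(pi/75)/(cos(pi/75) + 1) ≤ 38: both strict.

75*cos(pi/75)/(cos(pi/75) + 1)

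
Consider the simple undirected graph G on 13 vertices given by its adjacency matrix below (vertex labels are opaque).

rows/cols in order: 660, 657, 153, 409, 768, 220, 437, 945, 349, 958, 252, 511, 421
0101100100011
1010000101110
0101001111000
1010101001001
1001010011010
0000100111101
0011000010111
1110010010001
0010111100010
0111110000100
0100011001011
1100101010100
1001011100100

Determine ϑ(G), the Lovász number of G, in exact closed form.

sqrt(13)

Vertex 409 has 6 neighbors: 660, 153, 768, 437, 958, 421.
Vertex 945 has 6 neighbors: 660, 657, 153, 220, 349, 421.
Vertex 153 has 6 neighbors: 657, 409, 437, 945, 349, 958.
deg(768) = 6; N(768) = {660, 409, 220, 349, 958, 511}.
Regular of degree 6 on 13 vertices: Paley(13): SR with (k,λ,μ)=(6,2,3).
Distinct eigenvalues (to 6 d.p.): [6.0, 1.302776, -2.302776].
−13·(-sqrt(13)/2 - 1/2) / ((6)−(-sqrt(13)/2 - 1/2)) = sqrt(13) = ϑ(G).
ϑ(G) ≈ 3.605551275.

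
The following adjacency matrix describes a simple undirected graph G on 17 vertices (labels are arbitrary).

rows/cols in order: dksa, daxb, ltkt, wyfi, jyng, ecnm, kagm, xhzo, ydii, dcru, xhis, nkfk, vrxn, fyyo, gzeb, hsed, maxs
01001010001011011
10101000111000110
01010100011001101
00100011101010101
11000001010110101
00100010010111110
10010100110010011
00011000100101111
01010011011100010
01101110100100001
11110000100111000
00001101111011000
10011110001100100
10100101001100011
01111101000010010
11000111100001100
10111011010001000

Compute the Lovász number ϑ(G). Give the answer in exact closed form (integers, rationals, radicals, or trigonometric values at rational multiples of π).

Vertex ltkt has 8 neighbors: daxb, wyfi, ecnm, dcru, xhis, fyyo, gzeb, maxs.
Vertex maxs has 8 neighbors: dksa, ltkt, wyfi, jyng, kagm, xhzo, dcru, fyyo.
Vertex xhis has 8 neighbors: dksa, daxb, ltkt, wyfi, ydii, nkfk, vrxn, fyyo.
Vertex wyfi has 8 neighbors: ltkt, kagm, xhzo, ydii, xhis, vrxn, gzeb, maxs.
17-vertex 8-regular graph: strongly regular (17,8,3,4).
Distinct eigenvalues (to 4 d.p.): [8.0, 1.5616, -2.5616].
With N=17: ϑ(G) = 17·(-(-sqrt(17)/2 - 1/2))/(8−(-sqrt(17)/2 - 1/2)) = sqrt(17).
= 4.1231… (decimal).

sqrt(17)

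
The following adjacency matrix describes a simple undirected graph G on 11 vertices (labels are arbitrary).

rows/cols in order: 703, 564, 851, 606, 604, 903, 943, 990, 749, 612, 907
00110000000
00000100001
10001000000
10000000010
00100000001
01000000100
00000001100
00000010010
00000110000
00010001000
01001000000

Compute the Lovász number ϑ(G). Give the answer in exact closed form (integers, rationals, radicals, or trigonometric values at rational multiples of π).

Vertex 749 has 2 neighbors: 903, 943.
deg(604) = 2; N(604) = {851, 907}.
N(564) = {903, 907}, |N(564)| = 2.
deg(851) = 2; N(851) = {703, 604}.
Every vertex has degree 2 (N=11); this is C_{11}, the 11-cycle.
A has 6 distinct eigenvalues ≈ [2.0, 1.683, 0.831, -0.285, -1.31, -1.919].
ϑ = −N·λ_min/(λ_max−λ_min) = −11·(-2*cos(pi/11))/(2−(-2*cos(pi/11))) = 11*cos(pi/11)/(cos(pi/11) + 1).
ϑ(G) ≈ 5.386302912.
Sandwich: α(G)=5 ≤ ϑ(G)=11*cos(pi/11)/(cos(pi/11) + 1) ≤ χ(Ḡ)=6 (both strict).

11*cos(pi/11)/(cos(pi/11) + 1)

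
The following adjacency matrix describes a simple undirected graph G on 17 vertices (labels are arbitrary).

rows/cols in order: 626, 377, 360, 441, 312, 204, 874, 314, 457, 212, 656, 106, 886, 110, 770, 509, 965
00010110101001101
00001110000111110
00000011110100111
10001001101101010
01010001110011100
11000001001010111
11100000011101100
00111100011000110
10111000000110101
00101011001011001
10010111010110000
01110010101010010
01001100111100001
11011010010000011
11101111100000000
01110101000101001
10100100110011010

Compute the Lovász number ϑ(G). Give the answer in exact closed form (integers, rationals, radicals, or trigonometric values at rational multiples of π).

sqrt(17)

Vertex 457 has 8 neighbors: 626, 360, 441, 312, 106, 886, 770, 965.
deg(360) = 8; N(360) = {874, 314, 457, 212, 106, 770, 509, 965}.
Vertex 204 has 8 neighbors: 626, 377, 314, 656, 886, 770, 509, 965.
N(509) = {377, 360, 441, 204, 314, 106, 110, 965}, |N(509)| = 8.
Every vertex has degree 8 (N=17); SR(17,8,3,4) — a Paley graph.
The 3 distinct eigenvalues: [8.0, 1.562, -2.562].
Lovász: ϑ = −17(-sqrt(17)/2 - 1/2)/(8+-(-sqrt(17)/2 - 1/2)) = sqrt(17).
≈ 4.1231056 (to 7 d.p.).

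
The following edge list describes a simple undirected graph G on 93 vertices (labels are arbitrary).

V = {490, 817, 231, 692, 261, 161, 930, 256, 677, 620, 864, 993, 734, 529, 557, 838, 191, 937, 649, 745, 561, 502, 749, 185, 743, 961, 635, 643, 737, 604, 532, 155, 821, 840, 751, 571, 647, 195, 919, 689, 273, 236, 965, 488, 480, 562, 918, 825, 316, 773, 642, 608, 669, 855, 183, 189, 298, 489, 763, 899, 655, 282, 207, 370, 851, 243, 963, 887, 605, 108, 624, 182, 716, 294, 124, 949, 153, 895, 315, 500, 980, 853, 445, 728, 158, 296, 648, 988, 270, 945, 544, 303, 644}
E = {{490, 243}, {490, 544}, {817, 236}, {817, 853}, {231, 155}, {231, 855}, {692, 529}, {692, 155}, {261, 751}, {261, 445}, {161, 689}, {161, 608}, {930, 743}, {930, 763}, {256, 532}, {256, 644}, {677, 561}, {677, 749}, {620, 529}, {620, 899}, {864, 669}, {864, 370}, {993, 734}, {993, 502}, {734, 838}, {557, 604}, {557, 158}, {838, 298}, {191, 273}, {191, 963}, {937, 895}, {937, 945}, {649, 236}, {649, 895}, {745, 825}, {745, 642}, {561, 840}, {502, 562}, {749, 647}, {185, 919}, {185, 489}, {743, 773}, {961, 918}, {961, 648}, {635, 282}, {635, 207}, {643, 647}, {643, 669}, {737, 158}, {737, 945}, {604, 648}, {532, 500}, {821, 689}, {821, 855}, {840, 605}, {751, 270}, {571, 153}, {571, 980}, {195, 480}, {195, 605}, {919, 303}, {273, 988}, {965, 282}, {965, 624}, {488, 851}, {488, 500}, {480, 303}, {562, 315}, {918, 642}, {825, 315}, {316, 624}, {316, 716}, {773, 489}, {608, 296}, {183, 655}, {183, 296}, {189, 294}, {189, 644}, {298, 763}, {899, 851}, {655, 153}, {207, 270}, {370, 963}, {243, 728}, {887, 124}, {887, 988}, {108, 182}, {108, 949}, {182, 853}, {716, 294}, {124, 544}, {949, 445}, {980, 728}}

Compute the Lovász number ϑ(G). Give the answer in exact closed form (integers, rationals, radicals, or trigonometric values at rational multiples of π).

Vertex 624 has 2 neighbors: 965, 316.
N(751) = {261, 270}, |N(751)| = 2.
N(677) = {561, 749}, |N(677)| = 2.
Vertex 643 has 2 neighbors: 647, 669.
2-regular, N=93; this is C_{93}, the 93-cycle.
A has 47 distinct eigenvalues ≈ [2.0, 1.9954, 1.9818, 1.9591, 1.9274, 1.887, 1.8379, 1.7805, 1.7149, 1.6415, 1.5606, 1.4727, 1.3779, 1.2769, 1.1701, 1.0579, 0.9409, 0.8196, 0.6946, 0.5664, 0.4356, 0.3029, 0.1687, 0.0338, -0.1013, -0.2359, -0.3695, -0.5013, -0.6309, -0.7576, -0.8808, -1.0, -1.1146, -1.2242, -1.3282, -1.4261, -1.5175, -1.602, -1.6792, -1.7487, -1.8102, -1.8635, -1.9083, -1.9443, -1.9715, -1.9897, -1.9989].
λ_max=2, λ_min=-2*cos(pi/93); ϑ = −93·λ_min/(λ_max−λ_min) = 93*cos(pi/93)/(cos(pi/93) + 1).
≈ 46.486731879 (to 9 d.p.).
46 ≤ 93*cos(pi/93)/(cos(pi/93) + 1) ≤ 47: both strict.

93*cos(pi/93)/(cos(pi/93) + 1)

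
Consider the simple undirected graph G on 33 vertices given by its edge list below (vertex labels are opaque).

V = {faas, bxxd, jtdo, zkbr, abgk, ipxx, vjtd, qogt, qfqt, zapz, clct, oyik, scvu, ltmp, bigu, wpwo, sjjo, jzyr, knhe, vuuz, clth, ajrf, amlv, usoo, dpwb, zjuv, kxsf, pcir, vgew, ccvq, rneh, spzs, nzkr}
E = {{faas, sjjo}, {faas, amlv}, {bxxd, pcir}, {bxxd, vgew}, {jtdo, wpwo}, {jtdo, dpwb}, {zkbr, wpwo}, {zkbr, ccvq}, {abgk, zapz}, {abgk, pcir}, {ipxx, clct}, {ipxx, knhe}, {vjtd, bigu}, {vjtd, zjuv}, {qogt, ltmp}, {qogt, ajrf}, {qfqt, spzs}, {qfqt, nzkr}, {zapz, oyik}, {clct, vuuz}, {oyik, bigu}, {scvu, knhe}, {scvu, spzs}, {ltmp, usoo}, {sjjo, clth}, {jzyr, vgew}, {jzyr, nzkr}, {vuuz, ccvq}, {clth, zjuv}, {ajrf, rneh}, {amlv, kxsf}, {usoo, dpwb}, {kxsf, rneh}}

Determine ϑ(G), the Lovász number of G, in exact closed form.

33*cos(pi/33)/(cos(pi/33) + 1)

deg(faas) = 2; N(faas) = {sjjo, amlv}.
deg(ltmp) = 2; N(ltmp) = {qogt, usoo}.
deg(ccvq) = 2; N(ccvq) = {zkbr, vuuz}.
Vertex nzkr has 2 neighbors: qfqt, jzyr.
33-vertex 2-regular graph: connected 2-regular on 33 ⇒ C_{33}.
Distinct eigenvalues (to 5 d.p.): [2.0, 1.96386, 1.85674, 1.68251, 1.44747, 1.16011, 0.83083, 0.47152, 0.09516, -0.28463, -0.65414, -1.0, -1.30972, -1.57211, -1.77767, -1.91899, -1.99094].
λ_max=2, λ_min=-2*cos(pi/33); ϑ = −33·λ_min/(λ_max−λ_min) = 33*cos(pi/33)/(cos(pi/33) + 1).
Numerically 16.4625586.
α=16, χ(Ḡ)=17; ϑ=33*cos(pi/33)/(cos(pi/33) + 1) lies between (both strict).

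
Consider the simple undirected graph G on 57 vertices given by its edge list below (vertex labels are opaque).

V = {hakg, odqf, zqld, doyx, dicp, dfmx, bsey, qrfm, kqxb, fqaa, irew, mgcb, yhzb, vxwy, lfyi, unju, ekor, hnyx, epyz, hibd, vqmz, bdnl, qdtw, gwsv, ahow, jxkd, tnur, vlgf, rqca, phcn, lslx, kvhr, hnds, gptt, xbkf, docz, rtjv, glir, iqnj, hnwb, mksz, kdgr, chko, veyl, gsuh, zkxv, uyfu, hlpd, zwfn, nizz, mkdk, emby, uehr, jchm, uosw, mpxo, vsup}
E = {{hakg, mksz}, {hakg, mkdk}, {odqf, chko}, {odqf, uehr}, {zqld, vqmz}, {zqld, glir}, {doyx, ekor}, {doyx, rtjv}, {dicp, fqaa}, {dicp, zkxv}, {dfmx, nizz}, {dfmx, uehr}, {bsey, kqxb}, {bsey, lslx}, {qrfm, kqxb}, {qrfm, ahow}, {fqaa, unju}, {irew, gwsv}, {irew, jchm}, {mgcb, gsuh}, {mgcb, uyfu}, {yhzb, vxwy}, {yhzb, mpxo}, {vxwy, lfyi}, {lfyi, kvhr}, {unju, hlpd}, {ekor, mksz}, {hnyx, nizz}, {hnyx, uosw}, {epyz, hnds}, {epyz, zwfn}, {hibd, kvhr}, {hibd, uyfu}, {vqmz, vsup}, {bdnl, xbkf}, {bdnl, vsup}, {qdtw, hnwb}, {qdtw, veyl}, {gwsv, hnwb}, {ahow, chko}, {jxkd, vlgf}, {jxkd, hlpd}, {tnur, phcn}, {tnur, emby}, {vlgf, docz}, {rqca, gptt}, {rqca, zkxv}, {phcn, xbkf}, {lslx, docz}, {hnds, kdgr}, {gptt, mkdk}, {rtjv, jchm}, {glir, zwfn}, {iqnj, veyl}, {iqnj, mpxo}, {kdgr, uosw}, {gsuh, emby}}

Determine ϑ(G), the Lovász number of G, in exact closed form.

57*cos(pi/57)/(cos(pi/57) + 1)

N(unju) = {fqaa, hlpd}, |N(unju)| = 2.
Vertex hakg has 2 neighbors: mksz, mkdk.
deg(jxkd) = 2; N(jxkd) = {vlgf, hlpd}.
deg(rqca) = 2; N(rqca) = {gptt, zkxv}.
Every vertex has degree 2 (N=57); a single 57-cycle (edge-transitive).
A has 29 distinct eigenvalues ≈ [2.0, 1.988, 1.952, 1.892, 1.809, 1.704, 1.578, 1.434, 1.271, 1.094, 0.903, 0.701, 0.491, 0.275, 0.055, -0.165, -0.383, -0.597, -0.803, -1.0, -1.184, -1.355, -1.508, -1.644, -1.759, -1.853, -1.925, -1.973, -1.997].
ϑ = −N·λ_min/(λ_max−λ_min) = −57·(-2*cos(pi/57))/(2−(-2*cos(pi/57))) = 57*cos(pi/57)/(cos(pi/57) + 1).
ϑ(G) ≈ 28.4783452.
α=28, χ(Ḡ)=29; ϑ=57*cos(pi/57)/(cos(pi/57) + 1) lies between (both strict).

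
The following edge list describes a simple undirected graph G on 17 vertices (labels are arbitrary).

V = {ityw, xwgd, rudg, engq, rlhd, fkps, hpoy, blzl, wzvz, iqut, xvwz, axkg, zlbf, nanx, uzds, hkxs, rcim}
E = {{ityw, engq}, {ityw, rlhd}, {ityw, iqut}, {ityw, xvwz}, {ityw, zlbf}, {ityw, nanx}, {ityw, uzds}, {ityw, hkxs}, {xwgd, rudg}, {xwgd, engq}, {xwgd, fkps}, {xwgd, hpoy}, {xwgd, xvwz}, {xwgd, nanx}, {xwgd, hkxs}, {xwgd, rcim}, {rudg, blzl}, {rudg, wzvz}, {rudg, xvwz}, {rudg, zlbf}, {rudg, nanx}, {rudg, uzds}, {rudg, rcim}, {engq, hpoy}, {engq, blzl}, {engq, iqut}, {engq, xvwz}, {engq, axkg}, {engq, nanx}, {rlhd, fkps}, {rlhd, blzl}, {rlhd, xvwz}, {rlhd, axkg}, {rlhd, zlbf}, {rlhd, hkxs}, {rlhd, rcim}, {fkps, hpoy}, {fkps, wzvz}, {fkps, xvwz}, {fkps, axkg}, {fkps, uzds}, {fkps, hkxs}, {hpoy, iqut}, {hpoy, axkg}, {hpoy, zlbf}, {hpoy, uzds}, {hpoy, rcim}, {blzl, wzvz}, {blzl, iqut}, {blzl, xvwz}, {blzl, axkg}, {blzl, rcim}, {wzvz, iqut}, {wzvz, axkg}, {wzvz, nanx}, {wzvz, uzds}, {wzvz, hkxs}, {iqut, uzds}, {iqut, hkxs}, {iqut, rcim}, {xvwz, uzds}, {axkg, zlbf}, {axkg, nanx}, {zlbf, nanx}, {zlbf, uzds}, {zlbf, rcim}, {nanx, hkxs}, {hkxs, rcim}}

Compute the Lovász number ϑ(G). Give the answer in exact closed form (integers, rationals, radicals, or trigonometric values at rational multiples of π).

sqrt(17)

deg(wzvz) = 8; N(wzvz) = {rudg, fkps, blzl, iqut, axkg, nanx, uzds, hkxs}.
N(fkps) = {xwgd, rlhd, hpoy, wzvz, xvwz, axkg, uzds, hkxs}, |N(fkps)| = 8.
Vertex rcim has 8 neighbors: xwgd, rudg, rlhd, hpoy, blzl, iqut, zlbf, hkxs.
N(blzl) = {rudg, engq, rlhd, wzvz, iqut, xvwz, axkg, rcim}, |N(blzl)| = 8.
8-regular, N=17; Paley(17): SR with (k,λ,μ)=(8,3,4).
The 3 distinct eigenvalues: [8.0, 1.561553, -2.561553].
−17·(-sqrt(17)/2 - 1/2) / ((8)−(-sqrt(17)/2 - 1/2)) = sqrt(17) = ϑ(G).
= 4.123105626… (decimal).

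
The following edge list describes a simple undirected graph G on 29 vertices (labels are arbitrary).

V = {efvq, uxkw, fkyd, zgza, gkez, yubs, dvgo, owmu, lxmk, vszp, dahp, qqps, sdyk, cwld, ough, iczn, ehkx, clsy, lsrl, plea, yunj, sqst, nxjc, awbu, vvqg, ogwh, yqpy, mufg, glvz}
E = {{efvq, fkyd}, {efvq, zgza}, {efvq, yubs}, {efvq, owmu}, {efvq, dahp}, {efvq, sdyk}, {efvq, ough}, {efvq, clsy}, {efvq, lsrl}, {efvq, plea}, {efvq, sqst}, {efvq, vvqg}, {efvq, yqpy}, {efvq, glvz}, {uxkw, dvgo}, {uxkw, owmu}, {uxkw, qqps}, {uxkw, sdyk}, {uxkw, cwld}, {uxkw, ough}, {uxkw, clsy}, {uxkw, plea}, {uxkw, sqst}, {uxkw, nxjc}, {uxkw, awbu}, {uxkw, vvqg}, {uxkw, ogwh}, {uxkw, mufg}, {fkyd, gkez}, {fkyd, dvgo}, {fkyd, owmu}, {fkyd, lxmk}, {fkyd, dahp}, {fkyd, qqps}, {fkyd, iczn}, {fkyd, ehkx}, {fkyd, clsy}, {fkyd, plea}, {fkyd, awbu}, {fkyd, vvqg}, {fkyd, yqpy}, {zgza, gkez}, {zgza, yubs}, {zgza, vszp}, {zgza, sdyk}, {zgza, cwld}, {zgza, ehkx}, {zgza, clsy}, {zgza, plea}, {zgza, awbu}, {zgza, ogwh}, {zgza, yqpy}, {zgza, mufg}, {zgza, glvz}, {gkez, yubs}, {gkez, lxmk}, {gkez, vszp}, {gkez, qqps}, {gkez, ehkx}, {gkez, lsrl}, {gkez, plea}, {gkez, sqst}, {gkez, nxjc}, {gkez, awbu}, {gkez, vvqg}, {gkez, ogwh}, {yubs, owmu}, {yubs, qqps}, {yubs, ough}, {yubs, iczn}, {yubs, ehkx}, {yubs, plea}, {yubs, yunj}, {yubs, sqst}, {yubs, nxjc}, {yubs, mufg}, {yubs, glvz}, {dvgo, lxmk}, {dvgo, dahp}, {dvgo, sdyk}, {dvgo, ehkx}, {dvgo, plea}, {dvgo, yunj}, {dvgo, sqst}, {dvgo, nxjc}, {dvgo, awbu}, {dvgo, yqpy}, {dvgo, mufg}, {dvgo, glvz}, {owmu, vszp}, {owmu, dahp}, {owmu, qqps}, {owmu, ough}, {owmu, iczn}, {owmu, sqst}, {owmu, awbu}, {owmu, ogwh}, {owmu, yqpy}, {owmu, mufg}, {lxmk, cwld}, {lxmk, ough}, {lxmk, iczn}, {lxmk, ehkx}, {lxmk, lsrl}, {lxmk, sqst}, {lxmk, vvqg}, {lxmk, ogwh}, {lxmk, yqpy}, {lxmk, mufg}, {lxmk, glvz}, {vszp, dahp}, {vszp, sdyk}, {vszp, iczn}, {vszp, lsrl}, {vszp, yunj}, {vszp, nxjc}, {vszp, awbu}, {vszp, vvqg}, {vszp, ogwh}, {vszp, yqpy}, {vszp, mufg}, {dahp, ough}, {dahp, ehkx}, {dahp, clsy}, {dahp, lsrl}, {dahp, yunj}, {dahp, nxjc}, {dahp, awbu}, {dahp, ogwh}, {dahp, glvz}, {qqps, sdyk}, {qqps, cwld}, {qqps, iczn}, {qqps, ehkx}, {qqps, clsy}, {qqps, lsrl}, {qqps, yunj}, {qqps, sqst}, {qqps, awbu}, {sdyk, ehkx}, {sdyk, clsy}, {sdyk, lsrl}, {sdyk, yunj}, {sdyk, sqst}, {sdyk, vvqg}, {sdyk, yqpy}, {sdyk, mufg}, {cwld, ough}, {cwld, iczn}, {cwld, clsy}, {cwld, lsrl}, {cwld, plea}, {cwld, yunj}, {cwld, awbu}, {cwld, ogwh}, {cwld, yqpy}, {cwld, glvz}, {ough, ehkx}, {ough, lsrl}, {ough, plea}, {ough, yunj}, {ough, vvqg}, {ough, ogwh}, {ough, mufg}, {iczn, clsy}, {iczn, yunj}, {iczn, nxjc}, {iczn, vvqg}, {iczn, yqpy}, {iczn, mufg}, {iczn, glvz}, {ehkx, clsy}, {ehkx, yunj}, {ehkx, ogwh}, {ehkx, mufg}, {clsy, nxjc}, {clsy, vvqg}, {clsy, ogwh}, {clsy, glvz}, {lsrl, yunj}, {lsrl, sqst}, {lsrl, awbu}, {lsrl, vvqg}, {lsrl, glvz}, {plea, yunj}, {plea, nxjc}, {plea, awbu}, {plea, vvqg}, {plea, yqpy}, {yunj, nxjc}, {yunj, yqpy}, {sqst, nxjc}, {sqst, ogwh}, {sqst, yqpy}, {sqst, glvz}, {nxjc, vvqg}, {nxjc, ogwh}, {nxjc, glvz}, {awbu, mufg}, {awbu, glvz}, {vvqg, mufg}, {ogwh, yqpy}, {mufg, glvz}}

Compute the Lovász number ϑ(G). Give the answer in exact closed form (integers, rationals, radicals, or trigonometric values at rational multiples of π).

sqrt(29)

N(clsy) = {efvq, uxkw, fkyd, zgza, dahp, qqps, sdyk, cwld, iczn, ehkx, nxjc, vvqg, ogwh, glvz}, |N(clsy)| = 14.
deg(vszp) = 14; N(vszp) = {zgza, gkez, owmu, dahp, sdyk, iczn, lsrl, yunj, nxjc, awbu, vvqg, ogwh, yqpy, mufg}.
deg(sqst) = 14; N(sqst) = {efvq, uxkw, gkez, yubs, dvgo, owmu, lxmk, qqps, sdyk, lsrl, nxjc, ogwh, yqpy, glvz}.
deg(gkez) = 14; N(gkez) = {fkyd, zgza, yubs, lxmk, vszp, qqps, ehkx, lsrl, plea, sqst, nxjc, awbu, vvqg, ogwh}.
29-vertex 14-regular graph: strongly regular (29,14,6,7).
A has 3 distinct eigenvalues ≈ [14.0, 2.19258, -3.19258].
With N=29: ϑ(G) = 29·(-(-sqrt(29)/2 - 1/2))/(14−(-sqrt(29)/2 - 1/2)) = sqrt(29).
ϑ(G) ≈ 5.385164807.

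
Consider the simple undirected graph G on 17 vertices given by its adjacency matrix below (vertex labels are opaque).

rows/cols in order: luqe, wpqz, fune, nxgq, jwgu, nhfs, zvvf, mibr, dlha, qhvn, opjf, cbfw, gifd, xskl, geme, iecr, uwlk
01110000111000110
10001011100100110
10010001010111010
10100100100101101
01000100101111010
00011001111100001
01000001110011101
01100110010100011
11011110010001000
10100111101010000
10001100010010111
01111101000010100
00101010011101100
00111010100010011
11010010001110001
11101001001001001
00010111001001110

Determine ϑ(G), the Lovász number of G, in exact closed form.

Vertex gifd has 8 neighbors: fune, jwgu, zvvf, qhvn, opjf, cbfw, xskl, geme.
N(nhfs) = {nxgq, jwgu, mibr, dlha, qhvn, opjf, cbfw, uwlk}, |N(nhfs)| = 8.
deg(qhvn) = 8; N(qhvn) = {luqe, fune, nhfs, zvvf, mibr, dlha, opjf, gifd}.
deg(fune) = 8; N(fune) = {luqe, nxgq, mibr, qhvn, cbfw, gifd, xskl, iecr}.
deg(v) = 8 for all v (|V|=17); strongly regular (17,8,3,4).
A has 3 distinct eigenvalues ≈ [8.0, 1.561553, -2.561553].
ϑ = −N·λ_min/(λ_max−λ_min) = −17·(-sqrt(17)/2 - 1/2)/(8−(-sqrt(17)/2 - 1/2)) = sqrt(17).
≈ 4.12311 (to 5 d.p.).

sqrt(17)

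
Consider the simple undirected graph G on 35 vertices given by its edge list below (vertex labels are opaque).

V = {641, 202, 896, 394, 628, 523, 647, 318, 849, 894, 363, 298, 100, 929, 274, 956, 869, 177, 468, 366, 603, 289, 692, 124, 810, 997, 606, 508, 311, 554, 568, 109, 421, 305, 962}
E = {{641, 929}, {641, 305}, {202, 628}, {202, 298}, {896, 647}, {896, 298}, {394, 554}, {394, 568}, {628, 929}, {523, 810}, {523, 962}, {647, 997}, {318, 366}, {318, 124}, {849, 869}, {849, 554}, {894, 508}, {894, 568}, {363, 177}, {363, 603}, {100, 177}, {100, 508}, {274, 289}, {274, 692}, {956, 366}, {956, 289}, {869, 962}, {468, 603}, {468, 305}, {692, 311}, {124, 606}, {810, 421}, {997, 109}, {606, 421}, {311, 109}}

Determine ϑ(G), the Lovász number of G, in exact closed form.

35*cos(pi/35)/(cos(pi/35) + 1)

deg(997) = 2; N(997) = {647, 109}.
Vertex 962 has 2 neighbors: 523, 869.
deg(606) = 2; N(606) = {124, 421}.
Vertex 274 has 2 neighbors: 289, 692.
G on 35 vertices is 2-regular; a single 35-cycle (edge-transitive).
spec(A) ≈ [2.0, 1.968, 1.872, 1.717, 1.506, 1.247, 0.948, 0.618, 0.268, -0.09, -0.445, -0.786, -1.102, -1.382, -1.618, -1.802, -1.928, -1.992] (distinct, 3 d.p.).
Lovász (edge-transitive): ϑ = −35·(-2*cos(pi/35))/((2)−(-2*cos(pi/35))) = 35*cos(pi/35)/(cos(pi/35) + 1).
ϑ(G) ≈ 17.4647040.
Lovász sandwich 17 ≤ 35*cos(pi/35)/(cos(pi/35) + 1) ≤ 18: both strict.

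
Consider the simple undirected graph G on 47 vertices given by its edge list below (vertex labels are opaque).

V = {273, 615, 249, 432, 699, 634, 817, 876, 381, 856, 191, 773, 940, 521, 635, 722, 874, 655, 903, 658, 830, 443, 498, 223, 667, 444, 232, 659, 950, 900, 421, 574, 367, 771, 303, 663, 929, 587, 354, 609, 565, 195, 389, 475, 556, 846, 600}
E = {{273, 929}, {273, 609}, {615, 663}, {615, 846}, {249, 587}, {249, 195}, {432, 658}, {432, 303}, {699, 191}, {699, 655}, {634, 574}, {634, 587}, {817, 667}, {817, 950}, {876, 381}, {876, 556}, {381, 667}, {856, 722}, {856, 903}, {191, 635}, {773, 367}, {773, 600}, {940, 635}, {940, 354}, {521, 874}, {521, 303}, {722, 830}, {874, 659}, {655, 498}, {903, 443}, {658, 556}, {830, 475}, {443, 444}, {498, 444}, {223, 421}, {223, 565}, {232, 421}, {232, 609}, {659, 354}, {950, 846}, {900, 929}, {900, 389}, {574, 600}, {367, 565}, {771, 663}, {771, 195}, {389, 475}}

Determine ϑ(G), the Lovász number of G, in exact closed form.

deg(929) = 2; N(929) = {273, 900}.
N(663) = {615, 771}, |N(663)| = 2.
Vertex 667 has 2 neighbors: 817, 381.
Vertex 722 has 2 neighbors: 856, 830.
deg(v) = 2 for all v (|V|=47); connected 2-regular on 47 ⇒ C_{47}.
Distinct eigenvalues (to 3 d.p.): [2.0, 1.982, 1.929, 1.841, 1.721, 1.57, 1.39, 1.186, 0.961, 0.719, 0.464, 0.2, -0.067, -0.333, -0.593, -0.842, -1.076, -1.291, -1.483, -1.649, -1.785, -1.889, -1.96, -1.996].
ϑ = −N·λ_min/(λ_max−λ_min) = −47·(-2*cos(pi/47))/(2−(-2*cos(pi/47))) = 47*cos(pi/47)/(cos(pi/47) + 1).
= 23.4737315… (decimal).
Lovász sandwich 23 ≤ 47*cos(pi/47)/(cos(pi/47) + 1) ≤ 24: both strict.

47*cos(pi/47)/(cos(pi/47) + 1)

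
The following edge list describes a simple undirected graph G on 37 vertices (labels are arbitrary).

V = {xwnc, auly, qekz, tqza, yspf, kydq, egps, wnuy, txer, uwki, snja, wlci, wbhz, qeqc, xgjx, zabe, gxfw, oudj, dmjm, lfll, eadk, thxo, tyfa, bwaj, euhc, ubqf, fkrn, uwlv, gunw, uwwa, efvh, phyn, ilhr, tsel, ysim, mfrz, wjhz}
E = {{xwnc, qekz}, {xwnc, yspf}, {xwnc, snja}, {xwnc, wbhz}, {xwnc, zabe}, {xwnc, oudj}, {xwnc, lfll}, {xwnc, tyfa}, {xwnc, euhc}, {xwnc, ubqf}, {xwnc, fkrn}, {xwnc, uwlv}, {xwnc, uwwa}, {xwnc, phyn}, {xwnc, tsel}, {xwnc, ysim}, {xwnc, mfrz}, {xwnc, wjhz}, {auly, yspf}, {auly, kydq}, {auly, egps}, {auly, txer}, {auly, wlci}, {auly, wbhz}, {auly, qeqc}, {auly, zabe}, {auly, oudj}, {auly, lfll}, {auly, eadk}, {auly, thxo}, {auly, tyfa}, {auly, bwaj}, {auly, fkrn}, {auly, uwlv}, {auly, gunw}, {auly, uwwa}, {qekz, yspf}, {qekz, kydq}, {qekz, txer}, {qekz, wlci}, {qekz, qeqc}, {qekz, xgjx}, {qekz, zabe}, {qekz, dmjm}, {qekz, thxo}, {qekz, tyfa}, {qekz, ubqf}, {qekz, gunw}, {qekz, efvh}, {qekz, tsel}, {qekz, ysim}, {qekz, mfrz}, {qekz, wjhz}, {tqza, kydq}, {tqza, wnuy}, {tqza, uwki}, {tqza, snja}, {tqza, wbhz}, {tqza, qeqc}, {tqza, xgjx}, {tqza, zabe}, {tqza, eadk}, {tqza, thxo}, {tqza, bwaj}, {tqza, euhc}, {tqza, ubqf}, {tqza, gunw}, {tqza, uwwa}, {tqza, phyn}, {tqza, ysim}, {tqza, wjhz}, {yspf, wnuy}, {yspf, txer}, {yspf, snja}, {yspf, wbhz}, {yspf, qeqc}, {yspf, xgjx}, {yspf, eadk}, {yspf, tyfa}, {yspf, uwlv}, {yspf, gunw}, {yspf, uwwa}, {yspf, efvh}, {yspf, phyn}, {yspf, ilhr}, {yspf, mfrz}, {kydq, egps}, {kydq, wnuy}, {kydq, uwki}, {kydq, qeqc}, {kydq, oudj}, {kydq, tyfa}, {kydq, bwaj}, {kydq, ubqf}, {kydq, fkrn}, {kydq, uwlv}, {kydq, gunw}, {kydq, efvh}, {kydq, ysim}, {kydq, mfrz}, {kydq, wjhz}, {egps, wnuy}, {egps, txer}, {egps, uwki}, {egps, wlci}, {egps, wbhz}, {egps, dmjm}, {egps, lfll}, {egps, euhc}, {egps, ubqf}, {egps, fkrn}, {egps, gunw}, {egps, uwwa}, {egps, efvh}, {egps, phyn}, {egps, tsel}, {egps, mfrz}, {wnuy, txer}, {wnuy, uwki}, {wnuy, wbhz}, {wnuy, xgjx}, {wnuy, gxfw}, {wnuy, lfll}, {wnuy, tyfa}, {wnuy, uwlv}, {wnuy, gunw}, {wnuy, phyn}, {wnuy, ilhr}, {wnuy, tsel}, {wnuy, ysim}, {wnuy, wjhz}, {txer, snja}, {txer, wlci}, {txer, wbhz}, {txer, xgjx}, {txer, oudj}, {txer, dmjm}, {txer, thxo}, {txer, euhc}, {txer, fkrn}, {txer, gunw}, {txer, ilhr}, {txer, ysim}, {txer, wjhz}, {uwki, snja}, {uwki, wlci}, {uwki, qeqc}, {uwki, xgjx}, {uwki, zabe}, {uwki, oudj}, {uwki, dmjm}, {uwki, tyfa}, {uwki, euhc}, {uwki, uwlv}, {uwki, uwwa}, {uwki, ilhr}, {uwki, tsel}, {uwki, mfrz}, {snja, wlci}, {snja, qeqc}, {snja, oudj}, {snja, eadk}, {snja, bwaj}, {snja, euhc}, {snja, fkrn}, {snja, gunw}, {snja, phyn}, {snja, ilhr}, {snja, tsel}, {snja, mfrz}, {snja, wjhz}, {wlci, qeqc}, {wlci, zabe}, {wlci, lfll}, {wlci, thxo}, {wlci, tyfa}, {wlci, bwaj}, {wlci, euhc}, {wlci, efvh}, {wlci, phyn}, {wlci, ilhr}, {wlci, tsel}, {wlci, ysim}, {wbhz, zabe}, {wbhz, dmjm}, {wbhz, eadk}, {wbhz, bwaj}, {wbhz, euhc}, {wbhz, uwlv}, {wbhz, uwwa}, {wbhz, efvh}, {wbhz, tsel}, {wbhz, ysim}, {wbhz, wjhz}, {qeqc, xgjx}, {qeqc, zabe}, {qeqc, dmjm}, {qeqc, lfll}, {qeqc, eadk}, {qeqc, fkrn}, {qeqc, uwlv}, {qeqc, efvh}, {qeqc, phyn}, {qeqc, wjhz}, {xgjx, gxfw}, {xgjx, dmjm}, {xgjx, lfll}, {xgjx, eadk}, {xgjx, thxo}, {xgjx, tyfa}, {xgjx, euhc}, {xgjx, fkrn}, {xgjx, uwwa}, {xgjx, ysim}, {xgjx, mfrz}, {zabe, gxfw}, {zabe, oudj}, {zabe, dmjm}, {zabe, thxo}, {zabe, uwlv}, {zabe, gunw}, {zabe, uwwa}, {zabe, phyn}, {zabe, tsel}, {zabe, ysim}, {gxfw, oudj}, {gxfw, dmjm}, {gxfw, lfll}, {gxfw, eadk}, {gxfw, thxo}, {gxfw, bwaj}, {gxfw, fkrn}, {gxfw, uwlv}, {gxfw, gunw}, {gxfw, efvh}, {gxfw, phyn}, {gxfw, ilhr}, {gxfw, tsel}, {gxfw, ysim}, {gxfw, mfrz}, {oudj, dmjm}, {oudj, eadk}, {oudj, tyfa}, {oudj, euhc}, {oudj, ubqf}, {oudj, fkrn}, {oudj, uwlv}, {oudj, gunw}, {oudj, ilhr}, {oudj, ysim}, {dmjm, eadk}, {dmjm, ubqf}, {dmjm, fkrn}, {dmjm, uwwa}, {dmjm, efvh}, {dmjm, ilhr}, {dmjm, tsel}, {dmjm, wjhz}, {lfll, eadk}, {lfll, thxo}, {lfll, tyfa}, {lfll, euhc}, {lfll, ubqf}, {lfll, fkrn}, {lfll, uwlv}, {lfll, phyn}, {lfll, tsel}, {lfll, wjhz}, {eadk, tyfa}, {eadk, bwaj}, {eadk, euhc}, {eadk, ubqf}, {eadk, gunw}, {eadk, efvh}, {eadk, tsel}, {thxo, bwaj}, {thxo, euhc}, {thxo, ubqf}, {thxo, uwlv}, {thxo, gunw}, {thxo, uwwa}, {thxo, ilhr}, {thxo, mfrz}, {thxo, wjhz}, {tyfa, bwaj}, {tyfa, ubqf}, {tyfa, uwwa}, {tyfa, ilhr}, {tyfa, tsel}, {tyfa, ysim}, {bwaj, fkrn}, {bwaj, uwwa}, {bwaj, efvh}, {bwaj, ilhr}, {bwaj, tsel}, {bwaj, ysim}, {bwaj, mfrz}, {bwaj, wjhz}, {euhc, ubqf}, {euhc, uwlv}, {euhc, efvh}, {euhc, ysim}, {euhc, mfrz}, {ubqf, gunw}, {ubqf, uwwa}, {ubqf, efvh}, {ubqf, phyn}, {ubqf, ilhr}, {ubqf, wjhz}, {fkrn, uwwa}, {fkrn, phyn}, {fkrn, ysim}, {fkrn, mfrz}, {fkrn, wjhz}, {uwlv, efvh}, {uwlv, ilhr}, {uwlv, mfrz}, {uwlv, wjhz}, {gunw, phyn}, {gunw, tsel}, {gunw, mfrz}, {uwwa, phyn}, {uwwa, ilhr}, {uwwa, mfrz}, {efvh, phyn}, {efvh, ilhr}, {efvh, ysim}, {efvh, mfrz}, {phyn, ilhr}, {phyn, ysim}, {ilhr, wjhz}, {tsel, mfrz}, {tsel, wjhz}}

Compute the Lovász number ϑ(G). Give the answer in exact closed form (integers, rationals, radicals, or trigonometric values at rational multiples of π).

deg(wjhz) = 18; N(wjhz) = {xwnc, qekz, tqza, kydq, wnuy, txer, snja, wbhz, qeqc, dmjm, lfll, thxo, bwaj, ubqf, fkrn, uwlv, ilhr, tsel}.
N(thxo) = {auly, qekz, tqza, txer, wlci, xgjx, zabe, gxfw, lfll, bwaj, euhc, ubqf, uwlv, gunw, uwwa, ilhr, mfrz, wjhz}, |N(thxo)| = 18.
deg(efvh) = 18; N(efvh) = {qekz, yspf, kydq, egps, wlci, wbhz, qeqc, gxfw, dmjm, eadk, bwaj, euhc, ubqf, uwlv, phyn, ilhr, ysim, mfrz}.
N(wbhz) = {xwnc, auly, tqza, yspf, egps, wnuy, txer, zabe, dmjm, eadk, bwaj, euhc, uwlv, uwwa, efvh, tsel, ysim, wjhz}, |N(wbhz)| = 18.
Regular of degree 18 on 37 vertices: Paley(37): SR with (k,λ,μ)=(18,8,9).
spec(A) ≈ [18.0, 2.541381, -3.541381] (distinct, 6 d.p.).
ϑ = −N·λ_min/(λ_max−λ_min) = −37·(-sqrt(37)/2 - 1/2)/(18−(-sqrt(37)/2 - 1/2)) = sqrt(37).
≈ 6.0827625 (to 7 d.p.).

sqrt(37)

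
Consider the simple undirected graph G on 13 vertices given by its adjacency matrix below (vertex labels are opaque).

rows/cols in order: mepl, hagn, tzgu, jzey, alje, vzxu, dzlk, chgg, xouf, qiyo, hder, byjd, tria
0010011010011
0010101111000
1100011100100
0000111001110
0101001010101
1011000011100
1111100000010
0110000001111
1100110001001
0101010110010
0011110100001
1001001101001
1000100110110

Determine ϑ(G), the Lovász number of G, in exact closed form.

N(tria) = {mepl, alje, chgg, xouf, hder, byjd}, |N(tria)| = 6.
N(mepl) = {tzgu, vzxu, dzlk, xouf, byjd, tria}, |N(mepl)| = 6.
deg(byjd) = 6; N(byjd) = {mepl, jzey, dzlk, chgg, qiyo, tria}.
Vertex chgg has 6 neighbors: hagn, tzgu, qiyo, hder, byjd, tria.
6-regular, N=13; SR(13,6,2,3) — a Paley graph.
A has 3 distinct eigenvalues ≈ [6.0, 1.3028, -2.3028].
Lovász (edge-transitive): ϑ = −13·(-sqrt(13)/2 - 1/2)/((6)−(-sqrt(13)/2 - 1/2)) = sqrt(13).
≈ 3.6056 (to 4 d.p.).

sqrt(13)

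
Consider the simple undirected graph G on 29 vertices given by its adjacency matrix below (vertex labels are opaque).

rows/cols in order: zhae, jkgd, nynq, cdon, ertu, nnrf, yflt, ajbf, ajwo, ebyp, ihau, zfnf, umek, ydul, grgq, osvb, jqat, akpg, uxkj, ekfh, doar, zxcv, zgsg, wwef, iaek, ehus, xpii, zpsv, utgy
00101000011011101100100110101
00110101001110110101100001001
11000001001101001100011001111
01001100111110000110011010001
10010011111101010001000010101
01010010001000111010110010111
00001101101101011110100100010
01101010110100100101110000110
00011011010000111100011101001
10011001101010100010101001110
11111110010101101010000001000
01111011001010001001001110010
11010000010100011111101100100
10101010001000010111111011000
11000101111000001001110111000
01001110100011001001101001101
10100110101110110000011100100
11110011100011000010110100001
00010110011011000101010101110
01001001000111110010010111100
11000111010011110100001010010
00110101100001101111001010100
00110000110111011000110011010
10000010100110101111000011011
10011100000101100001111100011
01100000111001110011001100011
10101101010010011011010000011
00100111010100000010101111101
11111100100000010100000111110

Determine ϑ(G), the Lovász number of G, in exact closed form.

N(umek) = {zhae, jkgd, cdon, ebyp, zfnf, osvb, jqat, akpg, uxkj, ekfh, doar, zgsg, wwef, xpii}, |N(umek)| = 14.
N(zxcv) = {nynq, cdon, nnrf, ajbf, ajwo, ydul, grgq, jqat, akpg, uxkj, ekfh, zgsg, iaek, xpii}, |N(zxcv)| = 14.
deg(osvb) = 14; N(osvb) = {jkgd, ertu, nnrf, yflt, ajwo, umek, ydul, jqat, ekfh, doar, zgsg, ehus, xpii, utgy}.
N(zgsg) = {nynq, cdon, ajwo, ebyp, zfnf, umek, ydul, osvb, jqat, doar, zxcv, iaek, ehus, zpsv}, |N(zgsg)| = 14.
14-regular, N=29; strongly regular (29,14,6,7).
Distinct eigenvalues (to 6 d.p.): [14.0, 2.192582, -3.192582].
ϑ = −N·λ_min/(λ_max−λ_min) = −29·(-sqrt(29)/2 - 1/2)/(14−(-sqrt(29)/2 - 1/2)) = sqrt(29).
Numerically 5.3852.

sqrt(29)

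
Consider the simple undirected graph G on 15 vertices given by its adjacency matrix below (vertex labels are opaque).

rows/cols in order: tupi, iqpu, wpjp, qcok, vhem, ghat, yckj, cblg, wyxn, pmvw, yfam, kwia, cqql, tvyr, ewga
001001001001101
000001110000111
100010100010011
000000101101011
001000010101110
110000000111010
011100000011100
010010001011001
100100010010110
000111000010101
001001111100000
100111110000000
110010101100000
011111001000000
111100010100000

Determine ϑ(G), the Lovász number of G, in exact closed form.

5

Vertex yfam has 6 neighbors: wpjp, ghat, yckj, cblg, wyxn, pmvw.
deg(wyxn) = 6; N(wyxn) = {tupi, qcok, cblg, yfam, cqql, tvyr}.
Vertex kwia has 6 neighbors: tupi, qcok, vhem, ghat, yckj, cblg.
N(wpjp) = {tupi, vhem, yckj, yfam, tvyr, ewga}, |N(wpjp)| = 6.
15-vertex 6-regular graph: Kneser-type, 2-subsets of [6].
Distinct eigenvalues (to 5 d.p.): [6.0, 1.0, -3.0].
Lovász: ϑ = −15(-3)/(6+-1*(-3)) = 5.
≈ 5.000000 (to 6 d.p.).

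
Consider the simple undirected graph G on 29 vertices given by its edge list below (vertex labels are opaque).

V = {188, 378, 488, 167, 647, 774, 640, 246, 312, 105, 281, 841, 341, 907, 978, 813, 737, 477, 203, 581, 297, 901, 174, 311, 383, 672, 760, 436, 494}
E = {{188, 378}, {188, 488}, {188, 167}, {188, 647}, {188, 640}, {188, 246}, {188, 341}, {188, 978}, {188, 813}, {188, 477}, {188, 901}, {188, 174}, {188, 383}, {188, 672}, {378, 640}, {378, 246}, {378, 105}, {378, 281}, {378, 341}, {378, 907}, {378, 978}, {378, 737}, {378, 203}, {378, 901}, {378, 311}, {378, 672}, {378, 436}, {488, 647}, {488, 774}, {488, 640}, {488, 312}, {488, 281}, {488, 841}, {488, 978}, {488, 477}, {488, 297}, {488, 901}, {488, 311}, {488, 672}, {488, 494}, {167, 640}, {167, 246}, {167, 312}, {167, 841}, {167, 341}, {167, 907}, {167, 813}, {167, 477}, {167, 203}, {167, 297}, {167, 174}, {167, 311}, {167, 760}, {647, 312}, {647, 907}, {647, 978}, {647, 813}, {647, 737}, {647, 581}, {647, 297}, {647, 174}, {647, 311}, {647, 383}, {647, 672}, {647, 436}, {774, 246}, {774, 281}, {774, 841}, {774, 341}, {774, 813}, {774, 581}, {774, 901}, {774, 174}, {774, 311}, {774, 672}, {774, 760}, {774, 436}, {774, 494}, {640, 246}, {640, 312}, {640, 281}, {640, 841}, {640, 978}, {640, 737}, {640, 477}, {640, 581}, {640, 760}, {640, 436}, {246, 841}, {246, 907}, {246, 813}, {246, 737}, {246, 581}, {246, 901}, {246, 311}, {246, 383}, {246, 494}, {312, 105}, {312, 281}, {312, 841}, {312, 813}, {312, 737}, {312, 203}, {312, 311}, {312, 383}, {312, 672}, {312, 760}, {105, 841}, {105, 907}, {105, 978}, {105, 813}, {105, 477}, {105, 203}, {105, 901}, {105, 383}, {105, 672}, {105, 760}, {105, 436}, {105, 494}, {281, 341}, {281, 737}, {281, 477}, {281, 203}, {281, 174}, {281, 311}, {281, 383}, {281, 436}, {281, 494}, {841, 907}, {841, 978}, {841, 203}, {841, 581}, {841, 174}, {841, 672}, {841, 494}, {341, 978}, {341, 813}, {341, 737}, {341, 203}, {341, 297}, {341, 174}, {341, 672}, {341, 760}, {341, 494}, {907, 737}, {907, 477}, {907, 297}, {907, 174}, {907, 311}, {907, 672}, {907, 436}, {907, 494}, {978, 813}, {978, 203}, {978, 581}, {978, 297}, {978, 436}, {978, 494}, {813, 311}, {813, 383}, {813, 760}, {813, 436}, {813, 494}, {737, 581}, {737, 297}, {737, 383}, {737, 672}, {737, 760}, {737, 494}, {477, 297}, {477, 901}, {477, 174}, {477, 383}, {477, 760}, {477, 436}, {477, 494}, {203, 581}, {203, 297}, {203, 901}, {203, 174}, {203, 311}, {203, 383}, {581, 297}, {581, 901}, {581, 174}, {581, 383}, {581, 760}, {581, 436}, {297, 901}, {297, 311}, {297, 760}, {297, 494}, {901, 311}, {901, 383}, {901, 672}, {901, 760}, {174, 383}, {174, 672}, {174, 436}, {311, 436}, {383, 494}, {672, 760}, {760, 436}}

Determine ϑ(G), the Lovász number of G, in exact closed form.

Vertex 311 has 14 neighbors: 378, 488, 167, 647, 774, 246, 312, 281, 907, 813, 203, 297, 901, 436.
Vertex 488 has 14 neighbors: 188, 647, 774, 640, 312, 281, 841, 978, 477, 297, 901, 311, 672, 494.
Vertex 203 has 14 neighbors: 378, 167, 312, 105, 281, 841, 341, 978, 581, 297, 901, 174, 311, 383.
deg(737) = 14; N(737) = {378, 647, 640, 246, 312, 281, 341, 907, 581, 297, 383, 672, 760, 494}.
14-regular, N=29; Paley(29): SR with (k,λ,μ)=(14,6,7).
spec(A) ≈ [14.0, 2.19258, -3.19258] (distinct, 5 d.p.).
Lovász: ϑ = −29(-sqrt(29)/2 - 1/2)/(14+-(-sqrt(29)/2 - 1/2)) = sqrt(29).
= 5.3851648… (decimal).

sqrt(29)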